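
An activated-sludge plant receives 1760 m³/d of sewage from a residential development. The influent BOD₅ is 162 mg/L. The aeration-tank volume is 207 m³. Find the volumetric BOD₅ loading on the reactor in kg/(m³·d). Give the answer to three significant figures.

L_v ≈ 1.38 kg BOD₅/(m³·d)

Applied BOD₅ load per unit volume = Q·S₀/V = (1760 × 162/1000)/207.0 = 1.377 kg BOD₅·m⁻³·d⁻¹.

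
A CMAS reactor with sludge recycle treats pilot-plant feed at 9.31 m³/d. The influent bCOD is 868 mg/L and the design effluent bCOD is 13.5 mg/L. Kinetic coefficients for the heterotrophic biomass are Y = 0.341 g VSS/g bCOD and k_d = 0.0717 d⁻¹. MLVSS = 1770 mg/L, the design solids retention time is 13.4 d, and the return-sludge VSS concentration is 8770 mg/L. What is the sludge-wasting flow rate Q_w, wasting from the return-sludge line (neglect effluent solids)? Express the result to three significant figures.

Steady-state biomass mass balance: V·X·(1 + k_d·θ_c) = Y·Q·(S₀ − S)·θ_c, so V = 0.341 × 9.31 × (868 − 13.5) × 13.4 / [1770 × (1 + 0.0717 × 13.4)] = 3.64×10^4 / 3471 = 10.47 m³.
Q_w = (V·X)/(θ_c X_r) = 10.47 × 1770 / (13.4 × 8770) = 0.1578 m³/d.

Q_w ≈ 0.158 m³/d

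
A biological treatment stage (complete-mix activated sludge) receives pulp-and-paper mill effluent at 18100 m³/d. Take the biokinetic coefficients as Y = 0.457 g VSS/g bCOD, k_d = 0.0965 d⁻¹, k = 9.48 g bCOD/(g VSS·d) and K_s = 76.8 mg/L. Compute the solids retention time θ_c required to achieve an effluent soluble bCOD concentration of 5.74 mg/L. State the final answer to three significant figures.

θ_c ≈ 4.88 d

At the target effluent, Y k S/(K_s+S) = 0.457×9.48×5.74/82.54 = 0.3013 d⁻¹.
Then 1/θ_c = μ − k_d = 0.3013 − 0.0965 = 0.2048 d⁻¹, giving θ_c = 4.883 d.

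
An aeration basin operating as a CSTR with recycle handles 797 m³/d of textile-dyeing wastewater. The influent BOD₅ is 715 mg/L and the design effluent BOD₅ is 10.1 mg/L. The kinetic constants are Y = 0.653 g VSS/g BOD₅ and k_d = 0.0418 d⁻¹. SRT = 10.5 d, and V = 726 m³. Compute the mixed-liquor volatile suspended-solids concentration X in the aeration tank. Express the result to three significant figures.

X ≈ 3690 mg/L

From V·X·(1 + k_d·θ_c) = Y·Q·(S₀ − S)·θ_c: X = 0.653 × 797 × (715 − 10.1) × 10.5 / [726 × (1 + 0.0418 × 10.5)] = 3687 mg/L.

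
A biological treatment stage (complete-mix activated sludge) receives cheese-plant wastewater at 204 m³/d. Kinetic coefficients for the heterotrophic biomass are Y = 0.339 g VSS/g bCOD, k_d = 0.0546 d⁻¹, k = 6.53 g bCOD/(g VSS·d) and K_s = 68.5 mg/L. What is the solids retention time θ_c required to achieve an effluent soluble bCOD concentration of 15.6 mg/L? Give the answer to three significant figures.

θ_c ≈ 2.81 d

At the target effluent, Y k S/(K_s+S) = 0.339×6.53×15.6/84.10 = 0.4106 d⁻¹.
Then 1/θ_c = μ − k_d = 0.4106 − 0.0546 = 0.3560 d⁻¹, giving θ_c = 2.809 d.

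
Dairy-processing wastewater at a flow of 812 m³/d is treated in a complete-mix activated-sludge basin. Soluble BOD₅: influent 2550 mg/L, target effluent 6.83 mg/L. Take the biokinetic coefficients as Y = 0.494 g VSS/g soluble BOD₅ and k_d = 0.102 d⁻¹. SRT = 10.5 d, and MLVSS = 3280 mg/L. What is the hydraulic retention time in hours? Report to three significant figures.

Steady-state biomass mass balance: V·X·(1 + k_d·θ_c) = Y·Q·(S₀ − S)·θ_c, so V = 0.494 × 812 × (2550 − 6.83) × 10.5 / [3280 × (1 + 0.102 × 10.5)] = 1.07×10^7 / 6793 = 1577 m³.
τ = V/Q = 1577/812 = 1.942 d, or 46.61 h.

τ ≈ 46.6 h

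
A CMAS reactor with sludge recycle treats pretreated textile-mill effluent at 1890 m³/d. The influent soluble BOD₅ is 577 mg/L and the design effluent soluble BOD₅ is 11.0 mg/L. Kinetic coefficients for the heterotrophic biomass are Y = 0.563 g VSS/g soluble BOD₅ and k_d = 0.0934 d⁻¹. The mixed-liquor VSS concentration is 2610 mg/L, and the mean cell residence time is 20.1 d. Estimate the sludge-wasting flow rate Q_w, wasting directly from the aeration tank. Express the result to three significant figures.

Q_w ≈ 80.2 m³/d

From the SRT design equation V = Y Q (S₀−S) θ_c / [X (1 + k_d θ_c)] = 0.563 × 1890 × (577 − 11.0) × 20.1 / [2610 × (1 + 0.0934 × 20.1)] = 1.21×10^7 / 7510 = 1612 m³.
Wasting from the aeration tank: Q_w = V / θ_c = 1612 / 20.1 = 80.20 m³/d.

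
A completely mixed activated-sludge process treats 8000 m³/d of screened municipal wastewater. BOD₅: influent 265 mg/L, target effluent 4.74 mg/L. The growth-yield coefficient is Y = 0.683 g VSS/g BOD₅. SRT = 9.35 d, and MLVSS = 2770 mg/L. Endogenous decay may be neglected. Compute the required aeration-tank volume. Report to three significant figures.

With k_d = 0 the design equation reduces to V = Y Q (S₀−S) θ_c / X = 0.683 × 8000 × (265 − 4.74) × 9.35 / 2770 = 4800 m³.

V ≈ 4800 m³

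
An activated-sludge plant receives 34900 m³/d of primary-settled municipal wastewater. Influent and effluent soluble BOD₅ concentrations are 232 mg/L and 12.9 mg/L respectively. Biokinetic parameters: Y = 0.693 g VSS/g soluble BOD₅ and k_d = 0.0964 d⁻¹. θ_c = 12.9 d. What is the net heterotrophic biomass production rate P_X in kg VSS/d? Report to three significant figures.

P_X ≈ 2360 kg VSS/d

The observed yield is Y_obs = Y/(1 + k_d·θ_c) = 0.693 / (1 + 0.0964 × 12.9) = 0.693 / 2.244 = 0.3089 g VSS per g soluble BOD₅ removed.
Substrate removed = Q·(S₀ − S) = 34900 m³/d × (232 − 12.9) g/m³ = 7.65×10^6 g/d = 7647 kg/d.
Net biomass production P_X = Y_obs × Q·(S₀ − S) = 0.3089 × 7647 = 2362 kg VSS/d.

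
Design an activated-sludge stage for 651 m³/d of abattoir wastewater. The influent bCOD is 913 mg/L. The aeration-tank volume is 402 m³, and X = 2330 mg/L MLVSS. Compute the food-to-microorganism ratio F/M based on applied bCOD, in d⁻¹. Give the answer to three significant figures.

F/M ≈ 0.635 d⁻¹

F/M = Q·S₀ / (V·X) = 651 × 913 / (402.0 × 2330) = 0.6346 g bCOD·(g VSS·d)⁻¹.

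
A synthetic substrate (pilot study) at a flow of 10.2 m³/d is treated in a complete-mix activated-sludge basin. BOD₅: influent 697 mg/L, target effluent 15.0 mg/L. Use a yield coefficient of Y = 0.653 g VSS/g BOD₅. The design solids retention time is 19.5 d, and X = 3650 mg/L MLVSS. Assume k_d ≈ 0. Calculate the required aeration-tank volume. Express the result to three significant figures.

V ≈ 24.3 m³

With k_d = 0 the design equation reduces to V = Y Q (S₀−S) θ_c / X = 0.653 × 10.2 × (697 − 15.0) × 19.5 / 3650 = 24.27 m³.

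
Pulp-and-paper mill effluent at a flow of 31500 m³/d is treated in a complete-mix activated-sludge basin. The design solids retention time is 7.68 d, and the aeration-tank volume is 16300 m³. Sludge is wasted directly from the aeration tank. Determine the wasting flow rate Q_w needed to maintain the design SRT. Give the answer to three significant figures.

For wasting at MLVSS concentration, Q_w = V/θ_c = 16300/7.68 = 2122 m³/d.

Q_w ≈ 2120 m³/d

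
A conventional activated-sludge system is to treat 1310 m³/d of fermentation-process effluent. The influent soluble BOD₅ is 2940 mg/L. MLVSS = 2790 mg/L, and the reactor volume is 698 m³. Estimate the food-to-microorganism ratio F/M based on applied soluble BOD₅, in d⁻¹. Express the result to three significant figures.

F/M = Q·S₀ / (V·X) = 1310 × 2940 / (698.0 × 2790) = 1.978 g soluble BOD₅·(g VSS·d)⁻¹.

F/M ≈ 1.98 d⁻¹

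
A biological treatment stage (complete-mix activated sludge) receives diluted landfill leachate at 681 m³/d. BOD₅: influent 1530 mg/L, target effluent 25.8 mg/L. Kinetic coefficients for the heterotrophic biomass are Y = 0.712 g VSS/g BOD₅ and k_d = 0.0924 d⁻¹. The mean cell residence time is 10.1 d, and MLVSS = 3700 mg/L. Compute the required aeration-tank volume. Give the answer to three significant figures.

V ≈ 1030 m³

Rearranging the biomass balance for a CMAS with decay, V = Y·Q·ΔS·θ_c / [X·(1+k_d θ_c)] = 0.712 × 681 × (1530 − 25.8) × 10.1 / [3700 × (1 + 0.0924 × 10.1)] = 7.37×10^6 / 7153 = 1030 m³.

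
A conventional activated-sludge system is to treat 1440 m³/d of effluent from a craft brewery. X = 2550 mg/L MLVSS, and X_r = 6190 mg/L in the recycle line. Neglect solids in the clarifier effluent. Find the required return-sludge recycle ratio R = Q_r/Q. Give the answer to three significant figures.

R ≈ 0.701

Mass balance around the secondary clarifier (neglecting effluent solids): R = X / (X_r − X) = 2550 / (6190 − 2550) = 0.7005.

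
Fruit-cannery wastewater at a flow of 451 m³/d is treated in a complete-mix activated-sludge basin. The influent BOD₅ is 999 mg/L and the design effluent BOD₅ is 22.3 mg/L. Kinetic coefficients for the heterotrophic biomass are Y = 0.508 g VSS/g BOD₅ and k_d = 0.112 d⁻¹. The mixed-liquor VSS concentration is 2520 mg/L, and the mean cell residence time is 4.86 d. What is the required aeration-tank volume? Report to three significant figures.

Rearranging the biomass balance for a CMAS with decay, V = Y·Q·ΔS·θ_c / [X·(1+k_d θ_c)] = 0.508 × 451 × (999 − 22.3) × 4.86 / [2520 × (1 + 0.112 × 4.86)] = 1.09×10^6 / 3892 = 279.4 m³.

V ≈ 279 m³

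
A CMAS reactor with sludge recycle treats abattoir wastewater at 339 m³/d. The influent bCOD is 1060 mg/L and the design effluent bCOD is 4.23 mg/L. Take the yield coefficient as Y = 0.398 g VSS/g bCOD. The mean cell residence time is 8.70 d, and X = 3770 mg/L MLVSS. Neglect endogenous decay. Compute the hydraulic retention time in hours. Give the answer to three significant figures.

τ ≈ 23.3 h

With k_d = 0 the design equation reduces to V = Y Q (S₀−S) θ_c / X = 0.398 × 339 × (1060 − 4.23) × 8.70 / 3770 = 328.7 m³.
Hydraulic retention time τ = V/Q = 328.7 / 339 = 0.9697 d = 23.27 h.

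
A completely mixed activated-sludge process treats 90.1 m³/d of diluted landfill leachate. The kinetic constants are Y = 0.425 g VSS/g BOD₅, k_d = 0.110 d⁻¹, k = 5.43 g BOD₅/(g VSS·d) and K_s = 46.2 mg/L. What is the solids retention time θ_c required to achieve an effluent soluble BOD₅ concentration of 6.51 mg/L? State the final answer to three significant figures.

At the target effluent, Y k S/(K_s+S) = 0.425×5.43×6.51/52.71 = 0.2850 d⁻¹.
Then 1/θ_c = μ − k_d = 0.2850 − 0.110 = 0.1750 d⁻¹, giving θ_c = 5.714 d.

θ_c ≈ 5.71 d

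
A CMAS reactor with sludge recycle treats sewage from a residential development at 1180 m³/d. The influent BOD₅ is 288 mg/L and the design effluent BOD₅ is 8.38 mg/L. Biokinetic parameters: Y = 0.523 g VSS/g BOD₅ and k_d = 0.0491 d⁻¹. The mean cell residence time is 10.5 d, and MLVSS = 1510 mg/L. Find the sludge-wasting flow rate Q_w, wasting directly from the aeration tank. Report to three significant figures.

Rearranging the biomass balance for a CMAS with decay, V = Y·Q·ΔS·θ_c / [X·(1+k_d θ_c)] = 0.523 × 1180 × (288 − 8.38) × 10.5 / [1510 × (1 + 0.0491 × 10.5)] = 1.81×10^6 / 2288 = 791.8 m³.
With mixed-liquor wasting, θ_c = V/Q_w, so Q_w = V/θ_c = 791.8/10.5 = 75.41 m³/d.

Q_w ≈ 75.4 m³/d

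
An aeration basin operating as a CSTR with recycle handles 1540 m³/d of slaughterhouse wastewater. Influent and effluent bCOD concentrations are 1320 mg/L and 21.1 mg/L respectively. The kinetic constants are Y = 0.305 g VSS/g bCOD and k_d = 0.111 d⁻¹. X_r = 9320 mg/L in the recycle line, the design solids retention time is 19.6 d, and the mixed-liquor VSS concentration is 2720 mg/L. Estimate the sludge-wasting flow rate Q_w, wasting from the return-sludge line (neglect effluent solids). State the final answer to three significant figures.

Q_w ≈ 20.6 m³/d

Rearranging the biomass balance for a CMAS with decay, V = Y·Q·ΔS·θ_c / [X·(1+k_d θ_c)] = 0.305 × 1540 × (1320 − 21.1) × 19.6 / [2720 × (1 + 0.111 × 19.6)] = 1.2×10^7 / 8638 = 1384 m³.
Q_w = (V·X)/(θ_c X_r) = 1384 × 2720 / (19.6 × 9320) = 20.61 m³/d.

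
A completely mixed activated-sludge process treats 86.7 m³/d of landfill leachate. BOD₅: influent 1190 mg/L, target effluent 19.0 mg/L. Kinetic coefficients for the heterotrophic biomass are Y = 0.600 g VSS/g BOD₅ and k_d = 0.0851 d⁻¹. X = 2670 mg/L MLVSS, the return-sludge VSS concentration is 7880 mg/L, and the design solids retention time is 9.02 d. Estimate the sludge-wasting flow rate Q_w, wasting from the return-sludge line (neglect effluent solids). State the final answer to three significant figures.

Q_w ≈ 4.37 m³/d

Rearranging the biomass balance for a CMAS with decay, V = Y·Q·ΔS·θ_c / [X·(1+k_d θ_c)] = 0.600 × 86.7 × (1190 − 19.0) × 9.02 / [2670 × (1 + 0.0851 × 9.02)] = 5.49×10^5 / 4719 = 116.4 m³.
Q_w = (V·X)/(θ_c X_r) = 116.4 × 2670 / (9.02 × 7880) = 4.373 m³/d.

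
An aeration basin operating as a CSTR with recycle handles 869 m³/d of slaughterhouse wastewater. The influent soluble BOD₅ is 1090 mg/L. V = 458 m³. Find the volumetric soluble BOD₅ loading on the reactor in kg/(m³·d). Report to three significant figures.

L_v = Q S₀ / V = 869 × 1090 × 10⁻³ / 458.0 = 2.068 kg/(m³·d).

L_v ≈ 2.07 kg soluble BOD₅/(m³·d)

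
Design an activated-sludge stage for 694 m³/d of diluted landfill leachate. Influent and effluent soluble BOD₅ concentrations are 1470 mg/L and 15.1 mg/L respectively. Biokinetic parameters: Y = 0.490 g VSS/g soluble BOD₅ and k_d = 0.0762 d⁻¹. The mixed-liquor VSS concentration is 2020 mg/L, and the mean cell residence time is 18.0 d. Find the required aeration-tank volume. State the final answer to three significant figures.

From the SRT design equation V = Y Q (S₀−S) θ_c / [X (1 + k_d θ_c)] = 0.490 × 694 × (1470 − 15.1) × 18.0 / [2020 × (1 + 0.0762 × 18.0)] = 8.91×10^6 / 4791 = 1859 m³.

V ≈ 1860 m³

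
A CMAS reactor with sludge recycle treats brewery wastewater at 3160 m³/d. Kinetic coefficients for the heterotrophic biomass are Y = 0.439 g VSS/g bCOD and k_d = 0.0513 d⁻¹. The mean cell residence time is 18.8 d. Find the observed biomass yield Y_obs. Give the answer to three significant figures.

Correct the yield for decay: Y_obs = Y/(1 + k_d θ_c) = 0.439 / (1 + 0.0513 × 18.8) = 0.439 / 1.964 = 0.2235.

Y_obs ≈ 0.223 g VSS/g bCOD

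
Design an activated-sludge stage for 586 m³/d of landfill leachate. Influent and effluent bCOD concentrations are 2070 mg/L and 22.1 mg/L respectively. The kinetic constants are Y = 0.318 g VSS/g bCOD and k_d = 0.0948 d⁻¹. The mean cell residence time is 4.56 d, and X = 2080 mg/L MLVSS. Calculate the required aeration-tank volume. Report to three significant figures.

Steady-state biomass mass balance: V·X·(1 + k_d·θ_c) = Y·Q·(S₀ − S)·θ_c, so V = 0.318 × 586 × (2070 − 22.1) × 4.56 / [2080 × (1 + 0.0948 × 4.56)] = 1.74×10^6 / 2979 = 584.1 m³.

V ≈ 584 m³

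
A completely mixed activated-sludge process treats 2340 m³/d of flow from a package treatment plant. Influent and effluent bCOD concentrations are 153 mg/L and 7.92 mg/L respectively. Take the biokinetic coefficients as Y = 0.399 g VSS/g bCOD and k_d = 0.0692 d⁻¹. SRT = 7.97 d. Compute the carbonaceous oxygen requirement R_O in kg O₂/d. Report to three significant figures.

R_O ≈ 216 kg O₂/d

Observed yield with endogenous decay: Y_obs = Y / (1 + k_d·θ_c) = 0.399 / (1 + 0.0692 × 7.97) = 0.399 / 1.552 = 0.2572 g VSS/g bCOD.
Q·(S₀ − S) = 2340 × (153 − 7.92) × 10⁻³ = 339.5 kg/d removed.
Biomass synthesised: P_X = Y_obs × 339.5 = 87.30 kg VSS/d.
R_O = Q·(S₀ − S) − 1.42·P_X = 339.5 − 1.42 × 87.30 = 215.5 kg O₂/d.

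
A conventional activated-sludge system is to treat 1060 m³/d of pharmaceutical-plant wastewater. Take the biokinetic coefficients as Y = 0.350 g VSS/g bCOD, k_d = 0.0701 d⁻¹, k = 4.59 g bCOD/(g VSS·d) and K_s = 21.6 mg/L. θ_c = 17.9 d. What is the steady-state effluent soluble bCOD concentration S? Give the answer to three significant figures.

S ≈ 1.84 mg/L

For a completely mixed reactor with recycle the Lawrence–McCarty relation gives S = K_s·(1 + k_d·θ_c) / [θ_c·(Y·k − k_d) − 1] = 21.6 × (1 + 0.0701 × 17.9) / [17.9 × (0.350 × 4.59 − 0.0701) − 1] = 48.70 / 26.50 = 1.838 mg/L.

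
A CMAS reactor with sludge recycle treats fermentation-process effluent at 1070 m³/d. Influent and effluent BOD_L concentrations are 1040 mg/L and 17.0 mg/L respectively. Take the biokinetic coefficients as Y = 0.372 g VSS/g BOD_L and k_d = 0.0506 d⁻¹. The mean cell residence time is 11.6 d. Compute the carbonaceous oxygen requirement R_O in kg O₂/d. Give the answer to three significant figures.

The observed yield is Y_obs = Y/(1 + k_d·θ_c) = 0.372 / (1 + 0.0506 × 11.6) = 0.372 / 1.587 = 0.2344 g VSS per g BOD_L removed.
Mass of BOD_L removed per day: Q(S₀ − S) = 1070 × 1023 g/m³ = 1095 kg/d.
Biomass synthesised: P_X = Y_obs × 1095 = 256.6 kg VSS/d.
R_O = Q·(S₀ − S) − 1.42·P_X = 1095 − 1.42 × 256.6 = 730.3 kg O₂/d.

R_O ≈ 730 kg O₂/d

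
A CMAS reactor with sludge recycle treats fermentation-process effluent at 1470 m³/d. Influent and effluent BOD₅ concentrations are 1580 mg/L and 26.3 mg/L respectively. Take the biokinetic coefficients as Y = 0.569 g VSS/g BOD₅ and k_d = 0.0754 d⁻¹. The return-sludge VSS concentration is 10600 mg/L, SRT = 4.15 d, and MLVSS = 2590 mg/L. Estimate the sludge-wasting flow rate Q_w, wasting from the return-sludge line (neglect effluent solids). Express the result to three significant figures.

Rearranging the biomass balance for a CMAS with decay, V = Y·Q·ΔS·θ_c / [X·(1+k_d θ_c)] = 0.569 × 1470 × (1580 − 26.3) × 4.15 / [2590 × (1 + 0.0754 × 4.15)] = 5.39×10^6 / 3400 = 1586 m³.
θ_c = V·X/(Q_w·X_r) when wasting from the recycle, so Q_w = V·X/(θ_c·X_r) = 1586 × 2590 / (4.15 × 10600) = 93.38 m³/d.

Q_w ≈ 93.4 m³/d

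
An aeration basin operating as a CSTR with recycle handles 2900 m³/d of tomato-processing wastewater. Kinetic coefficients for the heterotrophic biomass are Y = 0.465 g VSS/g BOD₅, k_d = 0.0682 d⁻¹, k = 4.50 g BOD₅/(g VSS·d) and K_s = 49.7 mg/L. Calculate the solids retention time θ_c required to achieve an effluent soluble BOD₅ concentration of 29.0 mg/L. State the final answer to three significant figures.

θ_c ≈ 1.42 d

At the target effluent, Y k S/(K_s+S) = 0.465×4.50×29.0/78.70 = 0.7711 d⁻¹.
θ_c = 1/(μ − k_d) = 1/(0.7711 − 0.0682) = 1/0.7029 = 1.423 d.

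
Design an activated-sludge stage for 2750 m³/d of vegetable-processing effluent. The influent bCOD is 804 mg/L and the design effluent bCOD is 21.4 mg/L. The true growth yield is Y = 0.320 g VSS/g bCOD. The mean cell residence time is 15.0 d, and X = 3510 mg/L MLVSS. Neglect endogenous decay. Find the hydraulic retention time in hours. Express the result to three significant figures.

τ ≈ 25.7 h

With k_d = 0 the design equation reduces to V = Y Q (S₀−S) θ_c / X = 0.320 × 2750 × (804 − 21.4) × 15.0 / 3510 = 2943 m³.
HRT = V/Q = 2943 m³ / 2750 m³·d⁻¹ = 1.070 d × 24 = 25.69 h.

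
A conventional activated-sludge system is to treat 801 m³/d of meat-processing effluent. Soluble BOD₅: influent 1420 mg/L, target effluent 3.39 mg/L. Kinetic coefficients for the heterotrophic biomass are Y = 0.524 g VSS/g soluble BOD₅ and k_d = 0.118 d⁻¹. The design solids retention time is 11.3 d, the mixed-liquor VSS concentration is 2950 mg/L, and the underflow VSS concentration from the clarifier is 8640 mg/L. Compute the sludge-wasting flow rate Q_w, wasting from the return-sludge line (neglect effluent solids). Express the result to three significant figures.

Rearranging the biomass balance for a CMAS with decay, V = Y·Q·ΔS·θ_c / [X·(1+k_d θ_c)] = 0.524 × 801 × (1420 − 3.39) × 11.3 / [2950 × (1 + 0.118 × 11.3)] = 6.72×10^6 / 6884 = 976.1 m³.
Q_w = (V·X)/(θ_c X_r) = 976.1 × 2950 / (11.3 × 8640) = 29.49 m³/d.

Q_w ≈ 29.5 m³/d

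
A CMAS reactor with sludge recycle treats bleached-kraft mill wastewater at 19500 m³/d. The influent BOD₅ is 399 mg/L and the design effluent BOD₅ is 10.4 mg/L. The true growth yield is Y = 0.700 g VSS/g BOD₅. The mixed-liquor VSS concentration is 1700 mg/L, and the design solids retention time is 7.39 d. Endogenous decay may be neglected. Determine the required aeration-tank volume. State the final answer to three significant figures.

V ≈ 23100 m³

Biomass mass balance (decay neglected): V·X = Y·Q·(S₀ − S)·θ_c, so V = 0.700 × 19500 × (399 − 10.4) × 7.39 / 1700 = 23058 m³.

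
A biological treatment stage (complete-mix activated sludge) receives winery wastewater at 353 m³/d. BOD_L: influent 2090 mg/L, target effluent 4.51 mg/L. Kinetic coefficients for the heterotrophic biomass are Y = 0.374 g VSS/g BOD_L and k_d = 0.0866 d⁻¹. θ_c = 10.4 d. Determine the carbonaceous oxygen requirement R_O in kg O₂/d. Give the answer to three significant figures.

R_O ≈ 530 kg O₂/d

Y_obs = Y / (1 + k_d θ_c) = 0.374 / (1 + 0.0866 × 10.4) = 0.374 / 1.901 = 0.1968.
Substrate removed = Q·(S₀ − S) = 353 m³/d × (2090 − 4.51) g/m³ = 7.36×10^5 g/d = 736.2 kg/d.
Biomass synthesised: P_X = Y_obs × 736.2 = 144.9 kg VSS/d.
R_O = Q·ΔS − 1.42 P_X = 736.2 − 205.7 = 530.5 kg O₂/d.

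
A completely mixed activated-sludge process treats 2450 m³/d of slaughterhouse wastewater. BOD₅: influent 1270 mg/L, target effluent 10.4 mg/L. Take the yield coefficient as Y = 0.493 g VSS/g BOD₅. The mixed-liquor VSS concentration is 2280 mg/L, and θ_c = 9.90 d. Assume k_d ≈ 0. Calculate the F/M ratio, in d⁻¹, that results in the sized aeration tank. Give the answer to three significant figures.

Biomass mass balance (decay neglected): V·X = Y·Q·(S₀ − S)·θ_c, so V = 0.493 × 2450 × (1270 − 10.4) × 9.90 / 2280 = 6606 m³.
F/M = Q·S₀ / (V·X) = 2450 × 1270 / (6606 × 2280) = 0.2066 g BOD₅·(g VSS·d)⁻¹.

F/M ≈ 0.207 d⁻¹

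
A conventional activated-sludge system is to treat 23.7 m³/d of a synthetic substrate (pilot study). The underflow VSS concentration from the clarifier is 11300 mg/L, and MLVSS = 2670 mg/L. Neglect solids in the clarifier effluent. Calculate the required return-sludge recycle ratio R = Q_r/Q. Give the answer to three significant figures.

R = Q_r/Q = X/(X_r − X) = 2670 / (11300 − 2670) = 0.3094.

R ≈ 0.309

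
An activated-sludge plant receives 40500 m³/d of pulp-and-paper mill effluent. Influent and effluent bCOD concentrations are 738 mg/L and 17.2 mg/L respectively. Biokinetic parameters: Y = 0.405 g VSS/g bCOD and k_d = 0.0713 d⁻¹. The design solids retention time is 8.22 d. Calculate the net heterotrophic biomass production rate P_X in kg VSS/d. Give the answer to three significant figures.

P_X ≈ 7450 kg VSS/d

Y_obs = Y / (1 + k_d θ_c) = 0.405 / (1 + 0.0713 × 8.22) = 0.405 / 1.586 = 0.2553.
ΔS = 738 − 17.2 = 720.8 mg/L, so the substrate removal rate is 40500 × 720.8/1000 = 29192 kg bCOD/d.
Biomass produced: P_X = Y_obs·Q·ΔS = 0.2553 × 29192 ≈ 7454 kg VSS/d.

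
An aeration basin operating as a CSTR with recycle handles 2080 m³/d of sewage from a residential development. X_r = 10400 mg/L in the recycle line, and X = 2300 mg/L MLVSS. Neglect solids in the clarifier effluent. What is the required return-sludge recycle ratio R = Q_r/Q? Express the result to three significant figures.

Solids balance on the clarifier gives (1+R)X = R·X_r, so R = X/(X_r − X) = 2300 / (10400 − 2300) = 0.2840.

R ≈ 0.284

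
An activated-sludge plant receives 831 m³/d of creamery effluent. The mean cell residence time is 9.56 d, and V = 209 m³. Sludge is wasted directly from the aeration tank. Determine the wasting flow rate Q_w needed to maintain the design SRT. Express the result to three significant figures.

Q_w ≈ 21.9 m³/d

For wasting at MLVSS concentration, Q_w = V/θ_c = 209.0/9.56 = 21.86 m³/d.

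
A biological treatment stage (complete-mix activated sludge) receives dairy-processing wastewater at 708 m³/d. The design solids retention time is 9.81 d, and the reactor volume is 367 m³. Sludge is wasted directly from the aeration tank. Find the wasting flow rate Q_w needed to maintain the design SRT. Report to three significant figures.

Q_w ≈ 37.4 m³/d

With mixed-liquor wasting, θ_c = V/Q_w, so Q_w = V/θ_c = 367.0/9.81 = 37.41 m³/d.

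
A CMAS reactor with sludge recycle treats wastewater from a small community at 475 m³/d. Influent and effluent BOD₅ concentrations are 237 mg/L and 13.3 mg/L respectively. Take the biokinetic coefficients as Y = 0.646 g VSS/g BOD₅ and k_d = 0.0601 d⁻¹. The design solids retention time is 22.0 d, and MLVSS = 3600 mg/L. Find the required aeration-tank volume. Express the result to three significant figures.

From the SRT design equation V = Y Q (S₀−S) θ_c / [X (1 + k_d θ_c)] = 0.646 × 475 × (237 − 13.3) × 22.0 / [3600 × (1 + 0.0601 × 22.0)] = 1.51×10^6 / 8360 = 180.6 m³.

V ≈ 181 m³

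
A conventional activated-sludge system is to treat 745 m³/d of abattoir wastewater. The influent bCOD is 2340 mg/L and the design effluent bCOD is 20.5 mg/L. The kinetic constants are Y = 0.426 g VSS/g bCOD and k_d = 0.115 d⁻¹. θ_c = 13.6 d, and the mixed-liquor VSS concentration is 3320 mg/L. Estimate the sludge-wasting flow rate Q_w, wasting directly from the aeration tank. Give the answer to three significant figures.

From the SRT design equation V = Y Q (S₀−S) θ_c / [X (1 + k_d θ_c)] = 0.426 × 745 × (2340 − 20.5) × 13.6 / [3320 × (1 + 0.115 × 13.6)] = 1×10^7 / 8512 = 1176 m³.
With mixed-liquor wasting, θ_c = V/Q_w, so Q_w = V/θ_c = 1176/13.6 = 86.48 m³/d.

Q_w ≈ 86.5 m³/d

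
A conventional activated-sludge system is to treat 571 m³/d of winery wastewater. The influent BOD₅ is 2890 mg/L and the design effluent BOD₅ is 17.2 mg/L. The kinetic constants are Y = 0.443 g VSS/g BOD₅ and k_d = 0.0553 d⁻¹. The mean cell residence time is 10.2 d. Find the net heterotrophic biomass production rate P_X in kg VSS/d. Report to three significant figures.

Correct the yield for decay: Y_obs = Y/(1 + k_d θ_c) = 0.443 / (1 + 0.0553 × 10.2) = 0.443 / 1.564 = 0.2832.
Mass of BOD₅ removed per day: Q(S₀ − S) = 571 × 2873 g/m³ = 1640 kg/d.
So the net sludge growth is P_X = 0.2832 × 1640 = 464.6 kg VSS/d.

P_X ≈ 465 kg VSS/d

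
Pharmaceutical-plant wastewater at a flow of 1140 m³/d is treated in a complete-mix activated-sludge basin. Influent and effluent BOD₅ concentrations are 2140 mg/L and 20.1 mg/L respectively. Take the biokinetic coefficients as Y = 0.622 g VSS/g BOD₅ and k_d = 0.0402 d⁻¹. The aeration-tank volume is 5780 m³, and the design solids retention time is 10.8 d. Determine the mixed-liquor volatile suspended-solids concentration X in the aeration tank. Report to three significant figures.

X ≈ 1960 mg/L

Solving the biomass balance for X: X = Y Q (S₀−S) θ_c / [V (1+k_d θ_c)] = 0.622 × 1140 × (2140 − 20.1) × 10.8 / [5780 × (1 + 0.0402 × 10.8)] = 1958 mg/L.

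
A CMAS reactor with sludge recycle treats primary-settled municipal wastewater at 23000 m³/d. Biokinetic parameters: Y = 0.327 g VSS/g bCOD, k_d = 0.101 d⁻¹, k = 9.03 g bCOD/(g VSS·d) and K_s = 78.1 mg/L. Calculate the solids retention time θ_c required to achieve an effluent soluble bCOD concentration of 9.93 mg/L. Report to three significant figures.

Specific growth rate at S = 9.93 mg/L: μ = YkS/(K_s+S) = 0.327·9.03·9.93/(78.1+9.93) = 0.3331 d⁻¹.
1/θ_c = 0.3331 − 0.101 = 0.2321 d⁻¹, so θ_c = 4.309 d.

θ_c ≈ 4.31 d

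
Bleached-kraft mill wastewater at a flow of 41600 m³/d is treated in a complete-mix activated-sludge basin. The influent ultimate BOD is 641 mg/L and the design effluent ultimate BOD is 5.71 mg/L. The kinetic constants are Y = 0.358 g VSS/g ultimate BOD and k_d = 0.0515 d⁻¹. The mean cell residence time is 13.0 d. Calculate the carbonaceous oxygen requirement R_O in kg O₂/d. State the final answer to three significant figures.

Correct the yield for decay: Y_obs = Y/(1 + k_d θ_c) = 0.358 / (1 + 0.0515 × 13.0) = 0.358 / 1.669 = 0.2144.
ΔS = 641 − 5.71 = 635.3 mg/L, so the substrate removal rate is 41600 × 635.3/1000 = 26428 kg ultimate BOD/d.
Net sludge production P_X = 0.2144 × 26428 = 5667 kg VSS/d.
R_O = Q·ΔS − 1.42 P_X = 26428 − 8047 = 18381 kg O₂/d.

R_O ≈ 18400 kg O₂/d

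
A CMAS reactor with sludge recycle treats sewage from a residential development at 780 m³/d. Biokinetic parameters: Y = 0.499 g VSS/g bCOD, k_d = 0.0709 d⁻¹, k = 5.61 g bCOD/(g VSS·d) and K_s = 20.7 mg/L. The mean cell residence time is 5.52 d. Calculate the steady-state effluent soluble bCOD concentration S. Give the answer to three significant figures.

S ≈ 2.05 mg/L

For a completely mixed reactor with recycle the Lawrence–McCarty relation gives S = K_s·(1 + k_d·θ_c) / [θ_c·(Y·k − k_d) − 1] = 20.7 × (1 + 0.0709 × 5.52) / [5.52 × (0.499 × 5.61 − 0.0709) − 1] = 28.80 / 14.06 = 2.048 mg/L.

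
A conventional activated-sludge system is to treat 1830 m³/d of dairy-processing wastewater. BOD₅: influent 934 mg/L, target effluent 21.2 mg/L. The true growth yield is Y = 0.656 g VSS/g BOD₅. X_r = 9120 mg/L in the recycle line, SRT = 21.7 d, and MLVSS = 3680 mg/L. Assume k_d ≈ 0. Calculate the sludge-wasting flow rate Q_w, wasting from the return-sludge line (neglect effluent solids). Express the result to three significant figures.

Q_w ≈ 120 m³/d

With k_d = 0 the design equation reduces to V = Y Q (S₀−S) θ_c / X = 0.656 × 1830 × (934 − 21.2) × 21.7 / 3680 = 6462 m³.
Q_w = (V·X)/(θ_c X_r) = 6462 × 3680 / (21.7 × 9120) = 120.2 m³/d.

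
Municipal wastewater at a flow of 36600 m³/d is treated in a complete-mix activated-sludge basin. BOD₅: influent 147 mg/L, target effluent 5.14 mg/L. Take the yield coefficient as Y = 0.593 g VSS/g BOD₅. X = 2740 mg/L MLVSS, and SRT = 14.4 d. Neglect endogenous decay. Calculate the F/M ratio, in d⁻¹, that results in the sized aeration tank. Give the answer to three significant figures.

F/M ≈ 0.121 d⁻¹

V·X = Y·Q·ΔS·θ_c gives V = 0.593 × 36600 × (147 − 5.14) × 14.4 / 2740 = 16181 m³.
Food-to-microorganism ratio F/M = Q S₀ / (V X) = 36600 × 147 / (16181 × 2740) = 0.1214 d⁻¹.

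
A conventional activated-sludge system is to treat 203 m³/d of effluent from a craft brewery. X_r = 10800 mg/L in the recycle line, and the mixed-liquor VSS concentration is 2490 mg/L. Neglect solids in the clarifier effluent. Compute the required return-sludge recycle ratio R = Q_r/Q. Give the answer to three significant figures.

Mass balance around the secondary clarifier (neglecting effluent solids): R = X / (X_r − X) = 2490 / (10800 − 2490) = 0.2996.

R ≈ 0.300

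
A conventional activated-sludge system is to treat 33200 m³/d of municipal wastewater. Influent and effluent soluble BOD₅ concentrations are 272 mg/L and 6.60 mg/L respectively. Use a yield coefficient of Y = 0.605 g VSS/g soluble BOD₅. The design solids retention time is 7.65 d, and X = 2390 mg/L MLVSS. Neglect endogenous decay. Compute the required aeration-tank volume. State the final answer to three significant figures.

Biomass mass balance (decay neglected): V·X = Y·Q·(S₀ − S)·θ_c, so V = 0.605 × 33200 × (272 − 6.60) × 7.65 / 2390 = 17063 m³.

V ≈ 17100 m³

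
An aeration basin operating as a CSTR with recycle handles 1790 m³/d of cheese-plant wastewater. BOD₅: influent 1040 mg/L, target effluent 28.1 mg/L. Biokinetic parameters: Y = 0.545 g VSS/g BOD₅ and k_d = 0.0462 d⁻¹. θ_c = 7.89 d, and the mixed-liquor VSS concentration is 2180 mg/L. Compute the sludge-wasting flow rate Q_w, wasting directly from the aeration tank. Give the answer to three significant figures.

Steady-state biomass mass balance: V·X·(1 + k_d·θ_c) = Y·Q·(S₀ − S)·θ_c, so V = 0.545 × 1790 × (1040 − 28.1) × 7.89 / [2180 × (1 + 0.0462 × 7.89)] = 7.79×10^6 / 2975 = 2618 m³.
With mixed-liquor wasting, θ_c = V/Q_w, so Q_w = V/θ_c = 2618/7.89 = 331.9 m³/d.

Q_w ≈ 332 m³/d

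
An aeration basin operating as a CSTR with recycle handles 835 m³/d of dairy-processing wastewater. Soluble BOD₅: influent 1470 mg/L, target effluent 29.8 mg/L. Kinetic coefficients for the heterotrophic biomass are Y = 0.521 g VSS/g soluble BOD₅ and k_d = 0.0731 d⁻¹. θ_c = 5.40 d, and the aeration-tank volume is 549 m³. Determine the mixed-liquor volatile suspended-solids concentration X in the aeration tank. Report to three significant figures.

X ≈ 4420 mg/L

From V·X·(1 + k_d·θ_c) = Y·Q·(S₀ − S)·θ_c: X = 0.521 × 835 × (1470 − 29.8) × 5.40 / [549 × (1 + 0.0731 × 5.40)] = 4419 mg/L.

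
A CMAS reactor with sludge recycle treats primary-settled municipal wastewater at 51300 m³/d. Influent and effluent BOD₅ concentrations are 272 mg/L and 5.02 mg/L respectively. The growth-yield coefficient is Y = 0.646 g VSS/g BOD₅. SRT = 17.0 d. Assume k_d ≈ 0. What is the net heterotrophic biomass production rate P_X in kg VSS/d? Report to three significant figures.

No decay correction is needed, so Y_obs = Y = 0.646.
ΔS = 272 − 5.02 = 267.0 mg/L, so the substrate removal rate is 51300 × 267.0/1000 = 13696 kg BOD₅/d.
So the net sludge growth is P_X = 0.6460 × 13696 = 8848 kg VSS/d.

P_X ≈ 8850 kg VSS/d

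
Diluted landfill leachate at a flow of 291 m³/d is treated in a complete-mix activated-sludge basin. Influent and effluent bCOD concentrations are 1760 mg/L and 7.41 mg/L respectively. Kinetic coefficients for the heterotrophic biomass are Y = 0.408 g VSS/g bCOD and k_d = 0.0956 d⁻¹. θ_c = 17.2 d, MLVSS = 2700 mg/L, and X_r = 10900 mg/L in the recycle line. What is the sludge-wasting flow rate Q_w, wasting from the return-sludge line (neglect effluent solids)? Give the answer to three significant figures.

Rearranging the biomass balance for a CMAS with decay, V = Y·Q·ΔS·θ_c / [X·(1+k_d θ_c)] = 0.408 × 291 × (1760 − 7.41) × 17.2 / [2700 × (1 + 0.0956 × 17.2)] = 3.58×10^6 / 7140 = 501.3 m³.
Wasting from the return line (neglecting effluent solids): Q_w = V·X / (θ_c·X_r) = 501.3 × 2700 / (17.2 × 10900) = 7.219 m³/d.

Q_w ≈ 7.22 m³/d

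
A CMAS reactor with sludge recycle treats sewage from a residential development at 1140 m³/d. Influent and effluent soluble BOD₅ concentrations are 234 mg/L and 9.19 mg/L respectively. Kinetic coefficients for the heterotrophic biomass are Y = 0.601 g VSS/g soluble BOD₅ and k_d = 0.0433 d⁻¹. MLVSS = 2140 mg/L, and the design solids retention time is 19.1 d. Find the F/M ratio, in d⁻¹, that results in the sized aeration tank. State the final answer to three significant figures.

Steady-state biomass mass balance: V·X·(1 + k_d·θ_c) = Y·Q·(S₀ − S)·θ_c, so V = 0.601 × 1140 × (234 − 9.19) × 19.1 / [2140 × (1 + 0.0433 × 19.1)] = 2.94×10^6 / 3910 = 752.4 m³.
Food-to-microorganism ratio F/M = Q S₀ / (V X) = 1140 × 234 / (752.4 × 2140) = 0.1657 d⁻¹.

F/M ≈ 0.166 d⁻¹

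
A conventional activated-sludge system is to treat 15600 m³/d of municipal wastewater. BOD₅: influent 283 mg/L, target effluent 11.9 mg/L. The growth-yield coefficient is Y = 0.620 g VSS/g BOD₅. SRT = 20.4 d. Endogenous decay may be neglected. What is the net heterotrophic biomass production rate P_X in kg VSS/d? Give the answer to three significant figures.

P_X ≈ 2620 kg VSS/d

Since k_d ≈ 0, Y_obs = Y = 0.620 g VSS/g BOD₅.
Mass of BOD₅ removed per day: Q(S₀ − S) = 15600 × 271.1 g/m³ = 4229 kg/d.
So the net sludge growth is P_X = 0.6200 × 4229 = 2622 kg VSS/d.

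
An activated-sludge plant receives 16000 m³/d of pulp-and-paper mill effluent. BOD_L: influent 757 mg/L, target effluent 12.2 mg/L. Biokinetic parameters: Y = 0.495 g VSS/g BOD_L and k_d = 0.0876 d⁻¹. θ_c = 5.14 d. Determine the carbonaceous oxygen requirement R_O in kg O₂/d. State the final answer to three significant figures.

R_O ≈ 6140 kg O₂/d

The observed yield is Y_obs = Y/(1 + k_d·θ_c) = 0.495 / (1 + 0.0876 × 5.14) = 0.495 / 1.450 = 0.3413 g VSS per g BOD_L removed.
ΔS = 757 − 12.2 = 744.8 mg/L, so the substrate removal rate is 16000 × 744.8/1000 = 11917 kg BOD_L/d.
Net sludge production P_X = 0.3413 × 11917 = 4067 kg VSS/d.
Carbonaceous O₂ demand = substrate oxidised − cell-mass equivalent = 11917 − 1.42 × 4067 = 6141 kg O₂/d.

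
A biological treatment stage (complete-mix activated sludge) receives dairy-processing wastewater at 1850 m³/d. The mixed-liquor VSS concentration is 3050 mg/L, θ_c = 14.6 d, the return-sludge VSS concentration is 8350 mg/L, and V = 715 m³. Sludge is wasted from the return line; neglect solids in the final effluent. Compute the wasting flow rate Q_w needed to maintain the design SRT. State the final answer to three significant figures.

Q_w = (V·X)/(θ_c X_r) = 715.0 × 3050 / (14.6 × 8350) = 17.89 m³/d.

Q_w ≈ 17.9 m³/d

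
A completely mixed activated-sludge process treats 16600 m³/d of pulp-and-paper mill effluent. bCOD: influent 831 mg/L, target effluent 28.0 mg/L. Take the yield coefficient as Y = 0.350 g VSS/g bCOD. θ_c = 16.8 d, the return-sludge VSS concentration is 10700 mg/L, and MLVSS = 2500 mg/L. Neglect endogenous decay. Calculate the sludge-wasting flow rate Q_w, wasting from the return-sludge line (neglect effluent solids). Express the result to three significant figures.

Q_w ≈ 436 m³/d

V·X = Y·Q·ΔS·θ_c gives V = 0.350 × 16600 × (831 − 28.0) × 16.8 / 2500 = 31352 m³.
θ_c = V·X/(Q_w·X_r) when wasting from the recycle, so Q_w = V·X/(θ_c·X_r) = 31352 × 2500 / (16.8 × 10700) = 436.0 m³/d.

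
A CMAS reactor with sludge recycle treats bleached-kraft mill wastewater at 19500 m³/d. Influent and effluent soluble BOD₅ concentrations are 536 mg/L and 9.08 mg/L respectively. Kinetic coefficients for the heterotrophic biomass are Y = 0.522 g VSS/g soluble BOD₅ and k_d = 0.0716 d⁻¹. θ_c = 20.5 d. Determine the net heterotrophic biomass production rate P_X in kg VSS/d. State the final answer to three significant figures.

Correct the yield for decay: Y_obs = Y/(1 + k_d θ_c) = 0.522 / (1 + 0.0716 × 20.5) = 0.522 / 2.468 = 0.2115.
Mass of soluble BOD₅ removed per day: Q(S₀ − S) = 19500 × 526.9 g/m³ = 10275 kg/d.
P_X = Y_obs · Q(S₀ − S) = 0.2115 × 10275 = 2173 kg VSS/d.

P_X ≈ 2170 kg VSS/d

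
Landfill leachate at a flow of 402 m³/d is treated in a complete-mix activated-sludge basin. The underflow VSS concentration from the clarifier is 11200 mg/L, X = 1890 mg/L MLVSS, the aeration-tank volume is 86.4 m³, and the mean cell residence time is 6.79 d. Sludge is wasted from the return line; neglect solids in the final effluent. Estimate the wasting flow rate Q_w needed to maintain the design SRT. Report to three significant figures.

Q_w ≈ 2.15 m³/d

θ_c = V·X/(Q_w·X_r) when wasting from the recycle, so Q_w = V·X/(θ_c·X_r) = 86.40 × 1890 / (6.79 × 11200) = 2.147 m³/d.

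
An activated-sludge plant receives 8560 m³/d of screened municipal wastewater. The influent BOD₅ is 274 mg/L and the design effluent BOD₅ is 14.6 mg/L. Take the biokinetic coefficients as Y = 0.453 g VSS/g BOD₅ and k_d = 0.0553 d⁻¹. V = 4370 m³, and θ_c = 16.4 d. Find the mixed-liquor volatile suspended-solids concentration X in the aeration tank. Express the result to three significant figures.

X ≈ 1980 mg/L

From V·X·(1 + k_d·θ_c) = Y·Q·(S₀ − S)·θ_c: X = 0.453 × 8560 × (274 − 14.6) × 16.4 / [4370 × (1 + 0.0553 × 16.4)] = 1980 mg/L.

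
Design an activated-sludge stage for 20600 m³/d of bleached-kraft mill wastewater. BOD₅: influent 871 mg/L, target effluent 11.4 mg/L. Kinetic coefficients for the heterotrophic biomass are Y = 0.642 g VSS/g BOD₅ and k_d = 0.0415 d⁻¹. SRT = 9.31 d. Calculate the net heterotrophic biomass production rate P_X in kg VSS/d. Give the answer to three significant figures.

P_X ≈ 8200 kg VSS/d

Correct the yield for decay: Y_obs = Y/(1 + k_d θ_c) = 0.642 / (1 + 0.0415 × 9.31) = 0.642 / 1.386 = 0.4631.
Substrate removed = Q·(S₀ − S) = 20600 m³/d × (871 − 11.4) g/m³ = 1.77×10^7 g/d = 17708 kg/d.
So the net sludge growth is P_X = 0.4631 × 17708 = 8200 kg VSS/d.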